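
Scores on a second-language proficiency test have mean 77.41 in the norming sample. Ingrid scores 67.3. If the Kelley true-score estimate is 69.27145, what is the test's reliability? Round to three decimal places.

0.805

T̂ = ρX + (1 − ρ)μ  ⇒  T̂ − μ = ρ(X − μ)
ρ = (T̂ − μ)/(X − μ) = (69.27145 − 77.41) / (67.3 − 77.41) = -8.13855 / -10.11 = 0.80500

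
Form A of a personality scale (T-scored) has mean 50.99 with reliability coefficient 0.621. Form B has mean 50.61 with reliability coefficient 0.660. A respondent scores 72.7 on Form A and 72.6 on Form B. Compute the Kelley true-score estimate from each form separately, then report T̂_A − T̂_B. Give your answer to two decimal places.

-0.65

T̂_A = 0.621(72.7) + 0.379(50.99) = 64.4719
T̂_B = 0.660(72.6) + 0.340(50.61) = 65.1234
T̂_A − T̂_B = -0.6515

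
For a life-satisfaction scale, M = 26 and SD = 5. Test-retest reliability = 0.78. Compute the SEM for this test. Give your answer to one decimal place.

2.3

SEM = SD · √(1 − ρ) = 5 × √0.22 = 5 × 0.4690 = 2.345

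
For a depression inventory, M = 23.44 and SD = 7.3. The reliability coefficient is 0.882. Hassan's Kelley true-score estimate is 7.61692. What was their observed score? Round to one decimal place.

T̂ = ρX + (1 − ρ)μ  ⇒  X = (T̂ − (1 − ρ)μ) / ρ
X = (7.61692 − 0.118 × 23.44) / 0.882 = (7.61692 − 2.76592) / 0.882 = 4.85100 / 0.882 = 5.500

5.5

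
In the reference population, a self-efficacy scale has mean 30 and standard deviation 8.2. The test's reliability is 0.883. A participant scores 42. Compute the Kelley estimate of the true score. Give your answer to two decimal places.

40.60

T̂ = 0.883(42) + 0.117(30) = 37.086 + 3.510 = 40.596 → 40.60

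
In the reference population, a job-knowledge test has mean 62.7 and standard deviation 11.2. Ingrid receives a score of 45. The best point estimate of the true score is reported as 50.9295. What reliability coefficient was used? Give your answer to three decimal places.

0.665

T̂ = ρX + (1 − ρ)μ  ⇒  T̂ − μ = ρ(X − μ)
ρ = (T̂ − μ)/(X − μ) = (50.9295 − 62.7) / (45 − 62.7) = -11.7705 / -17.7 = 0.66500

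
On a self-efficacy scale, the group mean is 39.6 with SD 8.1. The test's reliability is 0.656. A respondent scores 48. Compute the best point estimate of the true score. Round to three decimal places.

45.110

Kelley's formula gives T̂ = 0.656·48 + 0.344·39.6 = 31.488 + 13.6224 = 45.1104.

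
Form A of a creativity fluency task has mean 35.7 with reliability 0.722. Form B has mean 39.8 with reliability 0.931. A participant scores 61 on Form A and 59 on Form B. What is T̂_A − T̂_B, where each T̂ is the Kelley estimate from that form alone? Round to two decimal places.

-3.71

T̂_A = 0.722(61) + 0.278(35.7) = 53.9666
T̂_B = 0.931(59) + 0.069(39.8) = 57.6752
T̂_A − T̂_B = -3.7086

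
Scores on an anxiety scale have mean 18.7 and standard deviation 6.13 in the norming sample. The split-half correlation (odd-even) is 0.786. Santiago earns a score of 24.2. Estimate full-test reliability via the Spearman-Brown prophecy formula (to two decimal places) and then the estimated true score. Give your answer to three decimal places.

23.540

Spearman-Brown: ρ = 2r/(1 + r) = 2(0.786)/(1 + 0.786) = 1.5720/1.786 = 0.8802 → 0.88
T̂ = ρX + (1 − ρ)μ
  = 0.88 × 24.2 + 0.12 × 18.7
  = 21.296 + 2.244
  = 23.5400
  ≈ 23.540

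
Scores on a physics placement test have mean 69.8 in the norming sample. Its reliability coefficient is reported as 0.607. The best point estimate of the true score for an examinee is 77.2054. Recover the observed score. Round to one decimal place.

T̂ = ρX + (1 − ρ)μ  ⇒  X = (T̂ − (1 − ρ)μ) / ρ
X = (77.2054 − 0.393 × 69.8) / 0.607 = (77.2054 − 27.4314) / 0.607 = 49.7740 / 0.607 = 82.000

82.0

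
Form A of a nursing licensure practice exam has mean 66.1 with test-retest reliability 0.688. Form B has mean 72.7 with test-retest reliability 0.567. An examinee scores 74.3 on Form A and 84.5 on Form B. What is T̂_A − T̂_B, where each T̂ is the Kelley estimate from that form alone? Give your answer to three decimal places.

T̂_A = 0.688(74.3) + 0.312(66.1) = 71.74160
T̂_B = 0.567(84.5) + 0.433(72.7) = 79.39060
T̂_A − T̂_B = -7.64900

-7.649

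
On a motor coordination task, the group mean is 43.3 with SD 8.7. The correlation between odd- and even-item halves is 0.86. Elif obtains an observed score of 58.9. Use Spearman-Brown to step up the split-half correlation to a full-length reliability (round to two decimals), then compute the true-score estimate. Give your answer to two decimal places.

Spearman-Brown: ρ = 2r/(1 + r) = 2(0.86)/(1 + 0.86) = 1.720/1.86 = 0.9247 → 0.92
T̂ = ρX + (1 − ρ)μ
  = 0.92 × 58.9 + 0.08 × 43.3
  = 54.188 + 3.464
  = 57.652
  ≈ 57.65

57.65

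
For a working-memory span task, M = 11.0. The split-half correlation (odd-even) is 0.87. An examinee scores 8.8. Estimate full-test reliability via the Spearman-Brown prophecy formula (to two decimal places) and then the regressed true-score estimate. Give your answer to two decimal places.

8.95

Spearman-Brown: ρ = 2r/(1 + r) = 2(0.87)/(1 + 0.87) = 1.740/1.87 = 0.9305 → 0.93
Regress the observed score toward the mean by the unreliability: T̂ = 0.93·8.8 + 0.07·11.0 = 8.184 + 0.770 = 8.954.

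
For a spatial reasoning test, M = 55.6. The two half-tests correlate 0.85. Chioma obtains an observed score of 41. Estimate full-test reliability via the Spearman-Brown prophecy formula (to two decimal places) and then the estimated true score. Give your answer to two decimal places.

42.17

Spearman-Brown: ρ = 2r/(1 + r) = 2(0.85)/(1 + 0.85) = 1.700/1.85 = 0.9189 → 0.92
T̂ = 0.92(41) + 0.08(55.6) = 37.72 + 4.448 = 42.168 → 42.17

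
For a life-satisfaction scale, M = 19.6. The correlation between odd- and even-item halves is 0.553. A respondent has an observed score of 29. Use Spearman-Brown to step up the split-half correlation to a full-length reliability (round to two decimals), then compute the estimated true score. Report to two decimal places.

Spearman-Brown: ρ = 2r/(1 + r) = 2(0.553)/(1 + 0.553) = 1.1060/1.553 = 0.7122 → 0.71
T̂ = ρX + (1 − ρ)μ
  = 0.71 × 29 + 0.29 × 19.6
  = 20.59 + 5.684
  = 26.274
  ≈ 26.27

26.27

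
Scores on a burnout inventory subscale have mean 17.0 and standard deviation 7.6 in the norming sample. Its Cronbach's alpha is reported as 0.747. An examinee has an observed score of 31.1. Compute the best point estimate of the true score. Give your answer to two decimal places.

27.53

T̂ = ρX + (1 − ρ)μ
  = 0.747 × 31.1 + 0.253 × 17.0
  = 23.2317 + 4.3010
  = 27.533
  ≈ 27.53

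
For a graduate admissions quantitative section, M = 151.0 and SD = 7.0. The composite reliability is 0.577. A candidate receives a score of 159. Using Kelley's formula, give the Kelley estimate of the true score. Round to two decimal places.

Kelley's formula gives T̂ = 0.577·159 + 0.423·151.0 = 91.743 + 63.8730 = 155.616.

155.62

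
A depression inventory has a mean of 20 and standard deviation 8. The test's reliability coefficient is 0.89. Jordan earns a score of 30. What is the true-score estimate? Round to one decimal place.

28.9

T̂ = ρX + (1 − ρ)μ
  = 0.89 × 30 + 0.11 × 20
  = 26.70 + 2.20
  = 28.90
  ≈ 28.9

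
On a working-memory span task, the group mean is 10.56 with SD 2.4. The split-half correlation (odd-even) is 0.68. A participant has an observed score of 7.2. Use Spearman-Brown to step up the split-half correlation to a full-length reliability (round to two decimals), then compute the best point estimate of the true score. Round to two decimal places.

7.84

Spearman-Brown: ρ = 2r/(1 + r) = 2(0.68)/(1 + 0.68) = 1.360/1.68 = 0.8095 → 0.81
T̂ = 0.81(7.2) + 0.19(10.56) = 5.832 + 2.0064 = 7.838 → 7.84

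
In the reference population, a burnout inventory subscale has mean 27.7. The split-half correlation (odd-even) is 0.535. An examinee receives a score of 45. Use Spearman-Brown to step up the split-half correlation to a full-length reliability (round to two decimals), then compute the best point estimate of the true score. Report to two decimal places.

Spearman-Brown: ρ = 2r/(1 + r) = 2(0.535)/(1 + 0.535) = 1.0700/1.535 = 0.6971 → 0.70
Kelley's formula gives T̂ = 0.70·45 + 0.30·27.7 = 31.50 + 8.310 = 39.810.

39.81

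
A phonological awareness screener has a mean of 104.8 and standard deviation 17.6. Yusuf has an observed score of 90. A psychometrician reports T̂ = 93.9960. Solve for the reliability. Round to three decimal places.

T̂ = ρX + (1 − ρ)μ  ⇒  T̂ − μ = ρ(X − μ)
ρ = (T̂ − μ)/(X − μ) = (93.9960 − 104.8) / (90 − 104.8) = -10.8040 / -14.8 = 0.73000

0.730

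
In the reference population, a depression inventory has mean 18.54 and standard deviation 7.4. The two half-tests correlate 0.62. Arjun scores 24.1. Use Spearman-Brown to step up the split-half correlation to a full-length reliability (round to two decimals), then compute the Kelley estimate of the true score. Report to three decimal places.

Spearman-Brown: ρ = 2r/(1 + r) = 2(0.62)/(1 + 0.62) = 1.240/1.62 = 0.7654 → 0.77
Weight the observed score by reliability and the mean by (1 − reliability): T̂ = 0.77·24.1 + 0.23·18.54 = 18.557 + 4.2642 = 22.8212.

22.821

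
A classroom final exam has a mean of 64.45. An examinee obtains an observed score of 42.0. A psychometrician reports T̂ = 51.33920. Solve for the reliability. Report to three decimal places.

T̂ = ρX + (1 − ρ)μ  ⇒  T̂ − μ = ρ(X − μ)
ρ = (T̂ − μ)/(X − μ) = (51.33920 − 64.45) / (42.0 − 64.45) = -13.11080 / -22.45 = 0.58400

0.584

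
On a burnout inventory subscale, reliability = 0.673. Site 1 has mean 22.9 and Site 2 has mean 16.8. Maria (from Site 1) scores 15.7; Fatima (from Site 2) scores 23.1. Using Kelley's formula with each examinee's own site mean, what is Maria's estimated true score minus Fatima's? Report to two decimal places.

T̂_Maria = 0.673(15.7) + 0.327(22.9) = 18.0544
T̂_Fatima = 0.673(23.1) + 0.327(16.8) = 21.0399
Difference = 18.0544 − 21.0399 = -2.9855

-2.99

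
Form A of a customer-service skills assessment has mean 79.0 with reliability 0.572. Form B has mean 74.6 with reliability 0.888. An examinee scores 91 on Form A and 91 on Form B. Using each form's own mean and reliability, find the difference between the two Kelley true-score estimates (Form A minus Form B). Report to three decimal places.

T̂_A = 0.572(91) + 0.428(79.0) = 85.86400
T̂_B = 0.888(91) + 0.112(74.6) = 89.16320
T̂_A − T̂_B = -3.29920

-3.299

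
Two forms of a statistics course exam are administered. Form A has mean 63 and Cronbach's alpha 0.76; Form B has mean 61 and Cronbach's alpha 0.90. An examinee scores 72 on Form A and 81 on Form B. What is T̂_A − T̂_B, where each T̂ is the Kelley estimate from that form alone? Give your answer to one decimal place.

-9.2

T̂_A = 0.76(72) + 0.24(63) = 69.840
T̂_B = 0.90(81) + 0.10(61) = 79.000
T̂_A − T̂_B = -9.160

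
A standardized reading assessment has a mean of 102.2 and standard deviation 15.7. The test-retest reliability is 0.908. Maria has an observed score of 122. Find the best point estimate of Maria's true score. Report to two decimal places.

T̂ = 0.908(122) + 0.092(102.2) = 110.776 + 9.4024 = 120.178 → 120.18

120.18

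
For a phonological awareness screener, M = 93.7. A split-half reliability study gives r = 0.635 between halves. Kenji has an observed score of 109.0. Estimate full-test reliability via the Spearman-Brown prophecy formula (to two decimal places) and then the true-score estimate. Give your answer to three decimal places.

105.634

Spearman-Brown: ρ = 2r/(1 + r) = 2(0.635)/(1 + 0.635) = 1.2700/1.635 = 0.7768 → 0.78
T̂ = ρX + (1 − ρ)μ
  = 0.78 × 109.0 + 0.22 × 93.7
  = 85.020 + 20.614
  = 105.6340
  ≈ 105.634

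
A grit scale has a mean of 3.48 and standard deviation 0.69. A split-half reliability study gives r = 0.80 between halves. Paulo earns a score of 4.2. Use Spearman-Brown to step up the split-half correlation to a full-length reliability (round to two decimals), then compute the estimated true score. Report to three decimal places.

4.121

Spearman-Brown: ρ = 2r/(1 + r) = 2(0.80)/(1 + 0.80) = 1.600/1.80 = 0.8889 → 0.89
T̂ = 0.89(4.2) + 0.11(3.48) = 3.738 + 0.3828 = 4.1208 → 4.121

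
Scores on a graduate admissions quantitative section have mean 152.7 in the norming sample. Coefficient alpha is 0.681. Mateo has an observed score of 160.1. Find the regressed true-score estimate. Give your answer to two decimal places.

157.74

T̂ = ρX + (1 − ρ)μ
  = 0.681 × 160.1 + 0.319 × 152.7
  = 109.0281 + 48.7113
  = 157.739
  ≈ 157.74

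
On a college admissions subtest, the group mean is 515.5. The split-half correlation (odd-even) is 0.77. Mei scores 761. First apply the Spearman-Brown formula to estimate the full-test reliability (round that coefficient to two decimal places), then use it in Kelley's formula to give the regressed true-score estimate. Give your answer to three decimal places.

729.085

Spearman-Brown: ρ = 2r/(1 + r) = 2(0.77)/(1 + 0.77) = 1.540/1.77 = 0.8701 → 0.87
Weight the observed score by reliability and the mean by (1 − reliability): T̂ = 0.87·761 + 0.13·515.5 = 662.07 + 67.015 = 729.0850.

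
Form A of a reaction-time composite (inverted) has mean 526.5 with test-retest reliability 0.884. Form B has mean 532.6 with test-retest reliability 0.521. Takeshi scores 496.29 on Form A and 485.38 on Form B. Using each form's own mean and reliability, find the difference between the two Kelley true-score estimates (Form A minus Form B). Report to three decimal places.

-8.204

T̂_A = 0.884(496.29) + 0.116(526.5) = 499.79436
T̂_B = 0.521(485.38) + 0.479(532.6) = 507.99838
T̂_A − T̂_B = -8.20402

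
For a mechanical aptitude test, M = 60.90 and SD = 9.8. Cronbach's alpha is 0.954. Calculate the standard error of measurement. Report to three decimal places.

SEM = SD · √(1 − ρ) = 9.8 × √0.046 = 9.8 × 0.2145 = 2.1019

2.102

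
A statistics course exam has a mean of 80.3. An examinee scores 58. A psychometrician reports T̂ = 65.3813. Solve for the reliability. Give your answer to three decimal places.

T̂ = ρX + (1 − ρ)μ  ⇒  T̂ − μ = ρ(X − μ)
ρ = (T̂ − μ)/(X − μ) = (65.3813 − 80.3) / (58 − 80.3) = -14.9187 / -22.3 = 0.66900

0.669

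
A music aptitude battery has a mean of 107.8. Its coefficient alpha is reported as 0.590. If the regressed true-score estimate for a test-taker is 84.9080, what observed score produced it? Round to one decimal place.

69.0

T̂ = ρX + (1 − ρ)μ  ⇒  X = (T̂ − (1 − ρ)μ) / ρ
X = (84.9080 − 0.410 × 107.8) / 0.590 = (84.9080 − 44.1980) / 0.590 = 40.7100 / 0.590 = 69.000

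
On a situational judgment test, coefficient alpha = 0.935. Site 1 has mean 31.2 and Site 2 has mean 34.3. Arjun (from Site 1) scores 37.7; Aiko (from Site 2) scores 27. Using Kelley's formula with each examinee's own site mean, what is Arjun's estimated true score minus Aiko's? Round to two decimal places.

T̂_Arjun = 0.935(37.7) + 0.065(31.2) = 37.2775
T̂_Aiko = 0.935(27) + 0.065(34.3) = 27.4745
Difference = 37.2775 − 27.4745 = 9.8030

9.80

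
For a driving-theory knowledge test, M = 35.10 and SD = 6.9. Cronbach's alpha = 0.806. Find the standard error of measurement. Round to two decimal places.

3.04

SEM = SD · √(1 − ρ) = 6.9 × √0.194 = 6.9 × 0.4405 = 3.039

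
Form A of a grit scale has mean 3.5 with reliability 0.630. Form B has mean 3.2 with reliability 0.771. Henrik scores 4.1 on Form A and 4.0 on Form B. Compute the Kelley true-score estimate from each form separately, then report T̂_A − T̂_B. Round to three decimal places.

T̂_A = 0.630(4.1) + 0.370(3.5) = 3.87800
T̂_B = 0.771(4.0) + 0.229(3.2) = 3.81680
T̂_A − T̂_B = 0.06120

0.061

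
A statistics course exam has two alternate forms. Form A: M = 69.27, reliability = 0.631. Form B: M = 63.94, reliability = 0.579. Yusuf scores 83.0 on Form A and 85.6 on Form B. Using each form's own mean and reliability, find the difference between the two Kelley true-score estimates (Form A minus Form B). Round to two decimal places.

T̂_A = 0.631(83.0) + 0.369(69.27) = 77.9336
T̂_B = 0.579(85.6) + 0.421(63.94) = 76.4811
T̂_A − T̂_B = 1.4525

1.45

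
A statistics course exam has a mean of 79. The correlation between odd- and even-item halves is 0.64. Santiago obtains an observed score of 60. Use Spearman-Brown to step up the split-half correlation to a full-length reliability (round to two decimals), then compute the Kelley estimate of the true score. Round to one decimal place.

Spearman-Brown: ρ = 2r/(1 + r) = 2(0.64)/(1 + 0.64) = 1.280/1.64 = 0.7805 → 0.78
Regress the observed score toward the mean by the unreliability: T̂ = 0.78·60 + 0.22·79 = 46.80 + 17.38 = 64.18.

64.2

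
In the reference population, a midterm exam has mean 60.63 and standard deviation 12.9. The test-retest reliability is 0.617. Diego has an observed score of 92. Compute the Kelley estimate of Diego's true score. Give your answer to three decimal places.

79.985

T̂ = 0.617(92) + 0.383(60.63) = 56.764 + 23.22129 = 79.9853 → 79.985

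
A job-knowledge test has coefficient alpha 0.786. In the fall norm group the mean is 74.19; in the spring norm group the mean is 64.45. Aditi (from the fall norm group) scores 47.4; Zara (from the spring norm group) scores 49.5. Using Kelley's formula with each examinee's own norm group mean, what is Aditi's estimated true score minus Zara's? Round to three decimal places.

T̂_Aditi = 0.786(47.4) + 0.214(74.19) = 53.13306
T̂_Zara = 0.786(49.5) + 0.214(64.45) = 52.69930
Difference = 53.13306 − 52.69930 = 0.43376

0.434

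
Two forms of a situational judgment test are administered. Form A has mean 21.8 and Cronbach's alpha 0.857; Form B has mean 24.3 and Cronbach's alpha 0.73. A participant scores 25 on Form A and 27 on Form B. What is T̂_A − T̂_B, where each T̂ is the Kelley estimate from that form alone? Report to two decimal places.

-1.73

T̂_A = 0.857(25) + 0.143(21.8) = 24.5424
T̂_B = 0.73(27) + 0.27(24.3) = 26.2710
T̂_A − T̂_B = -1.7286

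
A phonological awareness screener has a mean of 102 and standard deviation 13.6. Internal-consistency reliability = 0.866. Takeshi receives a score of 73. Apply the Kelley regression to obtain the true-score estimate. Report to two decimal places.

76.89

T̂ = ρX + (1 − ρ)μ
  = 0.866 × 73 + 0.134 × 102
  = 63.218 + 13.668
  = 76.886
  ≈ 76.89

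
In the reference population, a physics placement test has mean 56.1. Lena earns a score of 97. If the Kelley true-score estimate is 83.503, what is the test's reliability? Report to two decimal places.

0.67

T̂ = ρX + (1 − ρ)μ  ⇒  T̂ − μ = ρ(X − μ)
ρ = (T̂ − μ)/(X − μ) = (83.503 − 56.1) / (97 − 56.1) = 27.403 / 40.9 = 0.6700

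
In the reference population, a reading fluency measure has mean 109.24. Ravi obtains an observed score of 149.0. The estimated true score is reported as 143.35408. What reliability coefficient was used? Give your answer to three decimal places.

T̂ = ρX + (1 − ρ)μ  ⇒  T̂ − μ = ρ(X − μ)
ρ = (T̂ − μ)/(X − μ) = (143.35408 − 109.24) / (149.0 − 109.24) = 34.11408 / 39.76 = 0.85800

0.858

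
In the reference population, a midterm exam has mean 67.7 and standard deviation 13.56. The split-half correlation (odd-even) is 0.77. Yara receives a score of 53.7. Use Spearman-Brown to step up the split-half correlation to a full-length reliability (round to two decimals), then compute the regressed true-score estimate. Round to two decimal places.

55.52

Spearman-Brown: ρ = 2r/(1 + r) = 2(0.77)/(1 + 0.77) = 1.540/1.77 = 0.8701 → 0.87
T̂ = 0.87(53.7) + 0.13(67.7) = 46.719 + 8.801 = 55.520 → 55.52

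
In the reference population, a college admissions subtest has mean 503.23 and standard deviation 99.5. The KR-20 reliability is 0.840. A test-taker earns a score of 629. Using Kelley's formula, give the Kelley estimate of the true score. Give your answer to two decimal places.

608.88

T̂ = ρX + (1 − ρ)μ
  = 0.840 × 629 + 0.160 × 503.23
  = 528.360 + 80.51680
  = 608.877
  ≈ 608.88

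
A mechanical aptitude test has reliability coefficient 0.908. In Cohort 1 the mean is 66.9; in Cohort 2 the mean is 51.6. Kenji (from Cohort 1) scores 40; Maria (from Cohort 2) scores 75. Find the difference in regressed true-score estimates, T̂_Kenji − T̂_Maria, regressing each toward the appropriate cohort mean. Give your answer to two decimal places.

T̂_Kenji = 0.908(40) + 0.092(66.9) = 42.4748
T̂_Maria = 0.908(75) + 0.092(51.6) = 72.8472
Difference = 42.4748 − 72.8472 = -30.3724

-30.37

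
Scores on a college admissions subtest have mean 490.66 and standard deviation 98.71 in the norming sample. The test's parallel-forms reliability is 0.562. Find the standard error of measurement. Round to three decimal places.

65.328

SEM = SD · √(1 − ρ) = 98.71 × √0.438 = 98.71 × 0.6618 = 65.3278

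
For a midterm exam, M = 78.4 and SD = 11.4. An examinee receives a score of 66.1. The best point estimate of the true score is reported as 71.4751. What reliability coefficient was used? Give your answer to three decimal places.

0.563

T̂ = ρX + (1 − ρ)μ  ⇒  T̂ − μ = ρ(X − μ)
ρ = (T̂ − μ)/(X − μ) = (71.4751 − 78.4) / (66.1 − 78.4) = -6.9249 / -12.3 = 0.56300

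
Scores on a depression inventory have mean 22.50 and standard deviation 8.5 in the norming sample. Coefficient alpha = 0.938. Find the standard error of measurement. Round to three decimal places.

SEM = SD · √(1 − ρ) = 8.5 × √0.062 = 8.5 × 0.2490 = 2.1165

2.116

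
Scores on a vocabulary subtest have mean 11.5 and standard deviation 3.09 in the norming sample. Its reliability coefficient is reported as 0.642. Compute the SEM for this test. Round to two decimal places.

SEM = SD · √(1 − ρ) = 3.09 × √0.358 = 3.09 × 0.5983 = 1.849

1.85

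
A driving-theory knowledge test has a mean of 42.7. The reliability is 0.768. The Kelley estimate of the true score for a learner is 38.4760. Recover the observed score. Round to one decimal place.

37.2

T̂ = ρX + (1 − ρ)μ  ⇒  X = (T̂ − (1 − ρ)μ) / ρ
X = (38.4760 − 0.232 × 42.7) / 0.768 = (38.4760 − 9.9064) / 0.768 = 28.5696 / 0.768 = 37.200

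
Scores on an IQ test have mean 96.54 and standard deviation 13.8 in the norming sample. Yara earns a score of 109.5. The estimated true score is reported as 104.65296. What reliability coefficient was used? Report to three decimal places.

T̂ = ρX + (1 − ρ)μ  ⇒  T̂ − μ = ρ(X − μ)
ρ = (T̂ − μ)/(X − μ) = (104.65296 − 96.54) / (109.5 − 96.54) = 8.11296 / 12.96 = 0.62600

0.626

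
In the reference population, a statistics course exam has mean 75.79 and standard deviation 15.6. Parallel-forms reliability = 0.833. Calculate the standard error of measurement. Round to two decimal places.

6.38

SEM = SD · √(1 − ρ) = 15.6 × √0.167 = 15.6 × 0.4087 = 6.375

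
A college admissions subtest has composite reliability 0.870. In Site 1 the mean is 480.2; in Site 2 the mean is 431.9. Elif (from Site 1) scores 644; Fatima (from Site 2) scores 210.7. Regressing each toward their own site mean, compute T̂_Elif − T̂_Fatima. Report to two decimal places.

383.25

T̂_Elif = 0.870(644) + 0.130(480.2) = 622.7060
T̂_Fatima = 0.870(210.7) + 0.130(431.9) = 239.4560
Difference = 622.7060 − 239.4560 = 383.2500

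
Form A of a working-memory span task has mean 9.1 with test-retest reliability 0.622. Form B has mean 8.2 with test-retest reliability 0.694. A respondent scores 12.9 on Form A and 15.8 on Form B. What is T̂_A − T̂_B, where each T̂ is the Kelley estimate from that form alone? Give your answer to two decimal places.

-2.01

T̂_A = 0.622(12.9) + 0.378(9.1) = 11.4636
T̂_B = 0.694(15.8) + 0.306(8.2) = 13.4744
T̂_A − T̂_B = -2.0108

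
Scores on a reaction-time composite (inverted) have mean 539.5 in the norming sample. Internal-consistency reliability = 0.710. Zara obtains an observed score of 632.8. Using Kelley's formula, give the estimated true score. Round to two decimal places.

605.74

T̂ = 0.710(632.8) + 0.290(539.5) = 449.2880 + 156.4550 = 605.743 → 605.74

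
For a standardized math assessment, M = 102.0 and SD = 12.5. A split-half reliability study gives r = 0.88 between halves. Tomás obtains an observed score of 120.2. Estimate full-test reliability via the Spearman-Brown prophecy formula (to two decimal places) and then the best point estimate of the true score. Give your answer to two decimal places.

119.11

Spearman-Brown: ρ = 2r/(1 + r) = 2(0.88)/(1 + 0.88) = 1.760/1.88 = 0.9362 → 0.94
T̂ = ρX + (1 − ρ)μ
  = 0.94 × 120.2 + 0.06 × 102.0
  = 112.988 + 6.120
  = 119.108
  ≈ 119.11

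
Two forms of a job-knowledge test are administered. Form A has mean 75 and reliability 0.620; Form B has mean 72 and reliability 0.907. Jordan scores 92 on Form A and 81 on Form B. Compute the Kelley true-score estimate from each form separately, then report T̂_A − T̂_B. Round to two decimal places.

5.38

T̂_A = 0.620(92) + 0.380(75) = 85.5400
T̂_B = 0.907(81) + 0.093(72) = 80.1630
T̂_A − T̂_B = 5.3770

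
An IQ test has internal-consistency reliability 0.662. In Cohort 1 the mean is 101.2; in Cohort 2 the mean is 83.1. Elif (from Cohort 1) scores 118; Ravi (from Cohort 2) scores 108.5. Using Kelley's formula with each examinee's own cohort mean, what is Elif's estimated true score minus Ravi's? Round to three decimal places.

12.407

T̂_Elif = 0.662(118) + 0.338(101.2) = 112.32160
T̂_Ravi = 0.662(108.5) + 0.338(83.1) = 99.91480
Difference = 112.32160 − 99.91480 = 12.40680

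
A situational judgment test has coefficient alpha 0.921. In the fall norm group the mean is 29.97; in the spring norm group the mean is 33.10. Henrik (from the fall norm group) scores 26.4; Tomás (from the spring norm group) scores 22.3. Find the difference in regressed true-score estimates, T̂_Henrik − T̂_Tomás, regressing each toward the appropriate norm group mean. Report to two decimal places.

T̂_Henrik = 0.921(26.4) + 0.079(29.97) = 26.6820
T̂_Tomás = 0.921(22.3) + 0.079(33.10) = 23.1532
Difference = 26.6820 − 23.1532 = 3.5288

3.53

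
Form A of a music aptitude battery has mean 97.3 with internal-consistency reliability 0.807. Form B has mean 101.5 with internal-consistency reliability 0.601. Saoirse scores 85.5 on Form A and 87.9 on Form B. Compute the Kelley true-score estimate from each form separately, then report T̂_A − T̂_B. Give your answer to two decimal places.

-5.55

T̂_A = 0.807(85.5) + 0.193(97.3) = 87.7774
T̂_B = 0.601(87.9) + 0.399(101.5) = 93.3264
T̂_A − T̂_B = -5.5490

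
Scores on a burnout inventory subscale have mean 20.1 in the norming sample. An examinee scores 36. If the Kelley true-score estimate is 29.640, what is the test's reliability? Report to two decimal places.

T̂ = ρX + (1 − ρ)μ  ⇒  T̂ − μ = ρ(X − μ)
ρ = (T̂ − μ)/(X − μ) = (29.640 − 20.1) / (36 − 20.1) = 9.540 / 15.9 = 0.6000

0.60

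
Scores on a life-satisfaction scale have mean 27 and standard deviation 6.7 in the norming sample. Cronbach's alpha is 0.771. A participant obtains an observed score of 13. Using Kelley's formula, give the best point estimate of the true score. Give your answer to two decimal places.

16.21

Kelley's formula gives T̂ = 0.771·13 + 0.229·27 = 10.023 + 6.183 = 16.206.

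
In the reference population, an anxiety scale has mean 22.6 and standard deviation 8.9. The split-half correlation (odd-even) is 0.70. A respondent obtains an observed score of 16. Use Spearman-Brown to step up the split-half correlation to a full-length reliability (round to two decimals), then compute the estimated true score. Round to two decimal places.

Spearman-Brown: ρ = 2r/(1 + r) = 2(0.70)/(1 + 0.70) = 1.400/1.70 = 0.8235 → 0.82
T̂ = 0.82(16) + 0.18(22.6) = 13.12 + 4.068 = 17.188 → 17.19

17.19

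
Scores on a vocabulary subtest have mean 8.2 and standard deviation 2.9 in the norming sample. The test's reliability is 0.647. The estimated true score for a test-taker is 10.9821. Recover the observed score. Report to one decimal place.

12.5

T̂ = ρX + (1 − ρ)μ  ⇒  X = (T̂ − (1 − ρ)μ) / ρ
X = (10.9821 − 0.353 × 8.2) / 0.647 = (10.9821 − 2.8946) / 0.647 = 8.0875 / 0.647 = 12.500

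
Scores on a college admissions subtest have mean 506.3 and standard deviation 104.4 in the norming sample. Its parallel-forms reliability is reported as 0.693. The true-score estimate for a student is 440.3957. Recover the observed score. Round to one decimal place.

411.2

T̂ = ρX + (1 − ρ)μ  ⇒  X = (T̂ − (1 − ρ)μ) / ρ
X = (440.3957 − 0.307 × 506.3) / 0.693 = (440.3957 − 155.4341) / 0.693 = 284.9616 / 0.693 = 411.200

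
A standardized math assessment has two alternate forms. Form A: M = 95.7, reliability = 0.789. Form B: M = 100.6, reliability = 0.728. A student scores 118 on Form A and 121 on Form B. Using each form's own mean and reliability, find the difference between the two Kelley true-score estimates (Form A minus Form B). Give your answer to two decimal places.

-2.16

T̂_A = 0.789(118) + 0.211(95.7) = 113.2947
T̂_B = 0.728(121) + 0.272(100.6) = 115.4512
T̂_A − T̂_B = -2.1565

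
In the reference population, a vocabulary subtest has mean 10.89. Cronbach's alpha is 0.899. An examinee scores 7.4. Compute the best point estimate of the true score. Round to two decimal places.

7.75

T̂ = ρX + (1 − ρ)μ
  = 0.899 × 7.4 + 0.101 × 10.89
  = 6.6526 + 1.09989
  = 7.752
  ≈ 7.75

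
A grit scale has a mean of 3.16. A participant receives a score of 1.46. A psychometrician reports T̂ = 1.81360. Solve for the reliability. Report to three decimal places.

T̂ = ρX + (1 − ρ)μ  ⇒  T̂ − μ = ρ(X − μ)
ρ = (T̂ − μ)/(X − μ) = (1.81360 − 3.16) / (1.46 − 3.16) = -1.34640 / -1.70 = 0.79200

0.792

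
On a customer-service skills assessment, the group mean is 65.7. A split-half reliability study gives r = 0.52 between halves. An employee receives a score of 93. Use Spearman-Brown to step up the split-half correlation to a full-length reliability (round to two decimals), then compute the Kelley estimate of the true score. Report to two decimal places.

Spearman-Brown: ρ = 2r/(1 + r) = 2(0.52)/(1 + 0.52) = 1.040/1.52 = 0.6842 → 0.68
T̂ = ρX + (1 − ρ)μ
  = 0.68 × 93 + 0.32 × 65.7
  = 63.24 + 21.024
  = 84.264
  ≈ 84.26

84.26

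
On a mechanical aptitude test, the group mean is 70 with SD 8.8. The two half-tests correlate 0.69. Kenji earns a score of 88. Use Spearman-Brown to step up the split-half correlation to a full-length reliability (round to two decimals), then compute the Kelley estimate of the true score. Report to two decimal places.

84.76

Spearman-Brown: ρ = 2r/(1 + r) = 2(0.69)/(1 + 0.69) = 1.380/1.69 = 0.8166 → 0.82
T̂ = 0.82(88) + 0.18(70) = 72.16 + 12.60 = 84.760 → 84.76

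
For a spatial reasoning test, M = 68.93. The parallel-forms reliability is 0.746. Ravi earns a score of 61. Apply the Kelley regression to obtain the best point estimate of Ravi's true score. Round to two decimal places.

Weight the observed score by reliability and the mean by (1 − reliability): T̂ = 0.746·61 + 0.254·68.93 = 45.506 + 17.50822 = 63.014.

63.01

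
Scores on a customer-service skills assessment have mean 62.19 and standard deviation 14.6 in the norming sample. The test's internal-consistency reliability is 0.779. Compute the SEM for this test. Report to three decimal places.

SEM = SD · √(1 − ρ) = 14.6 × √0.221 = 14.6 × 0.4701 = 6.8636

6.864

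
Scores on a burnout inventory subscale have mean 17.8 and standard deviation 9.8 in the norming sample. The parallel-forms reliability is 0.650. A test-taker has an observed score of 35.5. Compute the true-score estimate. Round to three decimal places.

T̂ = ρX + (1 − ρ)μ
  = 0.650 × 35.5 + 0.350 × 17.8
  = 23.0750 + 6.2300
  = 29.3050
  ≈ 29.305

29.305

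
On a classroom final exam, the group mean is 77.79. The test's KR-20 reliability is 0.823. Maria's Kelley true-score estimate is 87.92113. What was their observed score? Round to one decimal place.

T̂ = ρX + (1 − ρ)μ  ⇒  X = (T̂ − (1 − ρ)μ) / ρ
X = (87.92113 − 0.177 × 77.79) / 0.823 = (87.92113 − 13.76883) / 0.823 = 74.15230 / 0.823 = 90.100

90.1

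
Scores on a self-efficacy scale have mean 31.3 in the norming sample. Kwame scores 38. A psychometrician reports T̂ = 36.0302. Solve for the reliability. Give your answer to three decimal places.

T̂ = ρX + (1 − ρ)μ  ⇒  T̂ − μ = ρ(X − μ)
ρ = (T̂ − μ)/(X − μ) = (36.0302 − 31.3) / (38 − 31.3) = 4.7302 / 6.7 = 0.70600

0.706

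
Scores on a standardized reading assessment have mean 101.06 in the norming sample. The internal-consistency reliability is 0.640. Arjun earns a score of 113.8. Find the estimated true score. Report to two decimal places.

109.21

T̂ = ρX + (1 − ρ)μ
  = 0.640 × 113.8 + 0.360 × 101.06
  = 72.8320 + 36.38160
  = 109.214
  ≈ 109.21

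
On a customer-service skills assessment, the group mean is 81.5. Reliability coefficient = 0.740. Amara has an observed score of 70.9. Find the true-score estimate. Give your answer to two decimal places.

Weight the observed score by reliability and the mean by (1 − reliability): T̂ = 0.740·70.9 + 0.260·81.5 = 52.4660 + 21.1900 = 73.656.

73.66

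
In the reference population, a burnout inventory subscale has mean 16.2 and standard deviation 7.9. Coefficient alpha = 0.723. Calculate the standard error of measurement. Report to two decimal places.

4.16

SEM = SD · √(1 − ρ) = 7.9 × √0.277 = 7.9 × 0.5263 = 4.158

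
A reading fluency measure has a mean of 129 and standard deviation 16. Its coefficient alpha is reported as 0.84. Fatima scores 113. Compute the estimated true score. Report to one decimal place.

T̂ = ρX + (1 − ρ)μ
  = 0.84 × 113 + 0.16 × 129
  = 94.92 + 20.64
  = 115.56
  ≈ 115.6

115.6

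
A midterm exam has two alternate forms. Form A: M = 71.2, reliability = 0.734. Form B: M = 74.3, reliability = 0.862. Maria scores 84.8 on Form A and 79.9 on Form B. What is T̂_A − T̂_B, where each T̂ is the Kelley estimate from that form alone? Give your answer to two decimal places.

2.06

T̂_A = 0.734(84.8) + 0.266(71.2) = 81.1824
T̂_B = 0.862(79.9) + 0.138(74.3) = 79.1272
T̂_A − T̂_B = 2.0552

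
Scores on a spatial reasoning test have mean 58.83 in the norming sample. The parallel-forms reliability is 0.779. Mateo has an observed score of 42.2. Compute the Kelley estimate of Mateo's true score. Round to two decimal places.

45.88

T̂ = 0.779(42.2) + 0.221(58.83) = 32.8738 + 13.00143 = 45.875 → 45.88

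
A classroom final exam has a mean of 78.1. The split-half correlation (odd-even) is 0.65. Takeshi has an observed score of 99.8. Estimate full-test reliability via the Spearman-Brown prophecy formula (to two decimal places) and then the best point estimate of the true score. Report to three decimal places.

Spearman-Brown: ρ = 2r/(1 + r) = 2(0.65)/(1 + 0.65) = 1.300/1.65 = 0.7879 → 0.79
T̂ = 0.79(99.8) + 0.21(78.1) = 78.842 + 16.401 = 95.2430 → 95.243

95.243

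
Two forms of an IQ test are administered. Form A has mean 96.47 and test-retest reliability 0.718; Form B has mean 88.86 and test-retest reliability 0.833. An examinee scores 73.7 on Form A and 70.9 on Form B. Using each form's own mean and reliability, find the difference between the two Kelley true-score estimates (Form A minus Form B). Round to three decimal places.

6.222

T̂_A = 0.718(73.7) + 0.282(96.47) = 80.12114
T̂_B = 0.833(70.9) + 0.167(88.86) = 73.89932
T̂_A − T̂_B = 6.22182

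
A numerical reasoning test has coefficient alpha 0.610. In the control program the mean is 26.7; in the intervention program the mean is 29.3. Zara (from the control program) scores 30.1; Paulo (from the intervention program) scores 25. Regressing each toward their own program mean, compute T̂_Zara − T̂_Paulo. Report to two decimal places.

T̂_Zara = 0.610(30.1) + 0.390(26.7) = 28.7740
T̂_Paulo = 0.610(25) + 0.390(29.3) = 26.6770
Difference = 28.7740 − 26.6770 = 2.0970

2.10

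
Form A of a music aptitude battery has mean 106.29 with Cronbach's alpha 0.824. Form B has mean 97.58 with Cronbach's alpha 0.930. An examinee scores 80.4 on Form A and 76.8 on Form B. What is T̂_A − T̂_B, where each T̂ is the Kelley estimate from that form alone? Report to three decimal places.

T̂_A = 0.824(80.4) + 0.176(106.29) = 84.95664
T̂_B = 0.930(76.8) + 0.070(97.58) = 78.25460
T̂_A − T̂_B = 6.70204

6.702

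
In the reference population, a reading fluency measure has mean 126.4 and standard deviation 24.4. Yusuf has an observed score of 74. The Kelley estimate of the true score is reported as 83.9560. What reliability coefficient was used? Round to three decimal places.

T̂ = ρX + (1 − ρ)μ  ⇒  T̂ − μ = ρ(X − μ)
ρ = (T̂ − μ)/(X − μ) = (83.9560 − 126.4) / (74 − 126.4) = -42.4440 / -52.4 = 0.81000

0.810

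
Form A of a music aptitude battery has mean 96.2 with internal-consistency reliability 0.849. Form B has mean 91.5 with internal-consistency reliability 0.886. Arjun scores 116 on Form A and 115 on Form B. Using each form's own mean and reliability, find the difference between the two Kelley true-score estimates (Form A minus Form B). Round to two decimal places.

0.69

T̂_A = 0.849(116) + 0.151(96.2) = 113.0102
T̂_B = 0.886(115) + 0.114(91.5) = 112.3210
T̂_A − T̂_B = 0.6892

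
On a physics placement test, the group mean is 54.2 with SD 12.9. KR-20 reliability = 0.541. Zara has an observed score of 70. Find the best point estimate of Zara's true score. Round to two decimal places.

T̂ = ρX + (1 − ρ)μ
  = 0.541 × 70 + 0.459 × 54.2
  = 37.870 + 24.8778
  = 62.748
  ≈ 62.75

62.75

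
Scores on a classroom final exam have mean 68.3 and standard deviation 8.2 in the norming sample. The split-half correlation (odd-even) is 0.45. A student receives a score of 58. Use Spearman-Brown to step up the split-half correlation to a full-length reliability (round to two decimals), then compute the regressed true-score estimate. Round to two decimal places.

61.91

Spearman-Brown: ρ = 2r/(1 + r) = 2(0.45)/(1 + 0.45) = 0.900/1.45 = 0.6207 → 0.62
T̂ = 0.62(58) + 0.38(68.3) = 35.96 + 25.954 = 61.914 → 61.91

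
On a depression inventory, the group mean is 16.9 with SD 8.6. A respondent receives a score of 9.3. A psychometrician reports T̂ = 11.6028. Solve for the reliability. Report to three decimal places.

T̂ = ρX + (1 − ρ)μ  ⇒  T̂ − μ = ρ(X − μ)
ρ = (T̂ − μ)/(X − μ) = (11.6028 − 16.9) / (9.3 − 16.9) = -5.2972 / -7.6 = 0.69700

0.697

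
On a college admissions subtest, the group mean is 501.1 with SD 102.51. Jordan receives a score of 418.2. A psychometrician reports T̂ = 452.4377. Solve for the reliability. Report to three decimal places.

T̂ = ρX + (1 − ρ)μ  ⇒  T̂ − μ = ρ(X − μ)
ρ = (T̂ − μ)/(X − μ) = (452.4377 − 501.1) / (418.2 − 501.1) = -48.6623 / -82.9 = 0.58700

0.587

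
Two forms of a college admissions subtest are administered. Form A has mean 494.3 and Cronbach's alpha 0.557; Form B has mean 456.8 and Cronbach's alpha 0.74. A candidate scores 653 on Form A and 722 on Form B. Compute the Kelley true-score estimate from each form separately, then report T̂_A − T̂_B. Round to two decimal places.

-70.35

T̂_A = 0.557(653) + 0.443(494.3) = 582.6959
T̂_B = 0.74(722) + 0.26(456.8) = 653.0480
T̂_A − T̂_B = -70.3521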